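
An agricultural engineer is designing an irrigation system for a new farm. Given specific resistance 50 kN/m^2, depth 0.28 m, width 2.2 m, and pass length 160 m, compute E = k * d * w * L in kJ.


E = k * d * w * L
  = 50 * 0.28 * 2.2 * 160
  = 4928 kJ


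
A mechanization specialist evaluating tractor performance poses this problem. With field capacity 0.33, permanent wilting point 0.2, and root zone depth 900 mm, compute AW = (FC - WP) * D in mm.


AW = (FC - WP) * D
   = (0.33 - 0.2) * 900
   = 0.13 * 900
   = 117 mm


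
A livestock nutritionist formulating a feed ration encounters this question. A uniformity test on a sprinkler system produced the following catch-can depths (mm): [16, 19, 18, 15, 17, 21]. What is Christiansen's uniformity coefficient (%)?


xbar = 106 / 6 = 17.667
sum|xi - xbar| = 10
CU = 100 * (1 - 10 / (6 * 17.667))
   = 100 * (1 - 0.0943)
   = 90.57%


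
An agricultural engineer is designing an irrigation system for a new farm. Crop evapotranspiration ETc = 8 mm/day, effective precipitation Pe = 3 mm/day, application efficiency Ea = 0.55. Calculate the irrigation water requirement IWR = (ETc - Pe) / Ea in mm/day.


IWR = (ETc - Pe) / Ea
    = (8 - 3) / 0.55
    = 5 / 0.55
    = 9.09 mm/day


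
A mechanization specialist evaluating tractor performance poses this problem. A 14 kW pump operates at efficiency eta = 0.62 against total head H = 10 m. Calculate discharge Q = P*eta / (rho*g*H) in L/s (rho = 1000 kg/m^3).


Q = (P * 1000 * eta) / (rho * g * H)
  = (14 * 1000 * 0.62) / (1000 * 9.81 * 10)
  = 8680 / 98100
  = 0.08848 m^3/s = 88.48 L/s


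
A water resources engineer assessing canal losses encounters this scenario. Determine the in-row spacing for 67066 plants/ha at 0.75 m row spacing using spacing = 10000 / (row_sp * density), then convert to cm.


spacing = 10000 / (row_sp * density)
        = 10000 / (0.75 * 67066)
        = 10000 / 50299.50
        = 0.19881 m = 19.88 cm


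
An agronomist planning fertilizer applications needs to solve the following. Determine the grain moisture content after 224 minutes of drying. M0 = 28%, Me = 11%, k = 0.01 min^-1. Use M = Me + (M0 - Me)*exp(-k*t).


M = Me + (M0 - Me) * e^(-k*t)
  = 11 + (28 - 11) * e^(-0.01*224)
  = 11 + 17 * e^(-2.240)
  = 11 + 17 * 0.10646
  = 11 + 1.8098
  = 12.81%


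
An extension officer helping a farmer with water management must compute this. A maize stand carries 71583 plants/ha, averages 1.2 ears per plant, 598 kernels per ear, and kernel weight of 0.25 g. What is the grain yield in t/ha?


Y = density * ears * kernels * kw
  = 71583 * 1.2 * 598 * 0.25 g/ha
  = 12841990.20 g/ha
  = 12841.99 kg/ha = 12.84 t/ha


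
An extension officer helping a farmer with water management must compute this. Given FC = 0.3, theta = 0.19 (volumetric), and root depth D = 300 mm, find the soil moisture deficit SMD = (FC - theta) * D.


SMD = (FC - theta) * D
    = (0.3 - 0.19) * 300
    = 0.110 * 300
    = 33 mm


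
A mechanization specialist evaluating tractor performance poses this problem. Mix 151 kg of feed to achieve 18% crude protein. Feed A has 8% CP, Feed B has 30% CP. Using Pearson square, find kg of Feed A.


parts_A = CP_b - target = 30 - 18 = 12
parts_B = target - CP_a = 18 - 8 = 10
total_parts = 12 + 10 = 22
Feed A = 151 * 12 / 22 = 82.36 kg
Feed B = 151 * 10 / 22 = 68.64 kg

82.36 kg


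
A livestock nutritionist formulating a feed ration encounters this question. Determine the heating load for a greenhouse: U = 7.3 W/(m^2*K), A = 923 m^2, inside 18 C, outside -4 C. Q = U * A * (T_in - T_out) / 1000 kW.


dT = 18 - (-4) = 22 K
Q = U * A * dT
  = 7.3 * 923 * 22
  = 148233.80 W = 148.23 kW


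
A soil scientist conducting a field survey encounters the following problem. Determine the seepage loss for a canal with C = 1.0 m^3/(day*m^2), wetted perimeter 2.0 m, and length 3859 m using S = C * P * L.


S = C * P * L
  = 1.0 * 2.0 * 3859
  = 7718 m^3/day


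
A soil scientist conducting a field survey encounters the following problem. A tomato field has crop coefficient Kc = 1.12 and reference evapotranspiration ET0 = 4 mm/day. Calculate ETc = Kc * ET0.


ETc = Kc * ET0
    = 1.12 * 4
    = 4.48 mm/day


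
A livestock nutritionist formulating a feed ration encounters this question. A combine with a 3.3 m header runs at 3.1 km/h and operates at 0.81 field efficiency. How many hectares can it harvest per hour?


C = w * v * eta_f / 10
  = 3.3 * 3.1 * 0.81 / 10
  = 8.29 / 10
  = 0.83 ha/h


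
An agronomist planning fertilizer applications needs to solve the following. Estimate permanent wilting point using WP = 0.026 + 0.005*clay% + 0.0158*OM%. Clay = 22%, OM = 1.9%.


WP = 0.026 + 0.005*22 + 0.0158*1.9
   = 0.026 + 0.1100 + 0.0300
   = 0.1660


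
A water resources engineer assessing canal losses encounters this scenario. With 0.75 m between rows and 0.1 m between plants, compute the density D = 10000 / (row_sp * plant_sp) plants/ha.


D = 10000 / (row_sp * plant_sp)
  = 10000 / (0.75 * 0.1)
  = 10000 / 0.0750
  = 133333.33 plants/ha


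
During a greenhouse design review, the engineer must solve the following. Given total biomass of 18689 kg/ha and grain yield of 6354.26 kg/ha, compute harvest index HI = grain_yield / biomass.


HI = grain_yield / biomass
   = 6354.26 / 18689
   = 0.34


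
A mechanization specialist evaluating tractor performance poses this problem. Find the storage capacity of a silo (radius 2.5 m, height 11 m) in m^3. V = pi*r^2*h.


V = pi * r^2 * h
  = pi * 2.5^2 * 11
  = pi * 6.25 * 11
  = 215.98 m^3


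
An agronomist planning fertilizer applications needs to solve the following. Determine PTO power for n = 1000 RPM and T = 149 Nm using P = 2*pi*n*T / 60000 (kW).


P = 2*pi*n*T / 60000
  = 2*pi * 1000 * 149 / 60000
  = 936194.61 / 60000
  = 15.60 kW


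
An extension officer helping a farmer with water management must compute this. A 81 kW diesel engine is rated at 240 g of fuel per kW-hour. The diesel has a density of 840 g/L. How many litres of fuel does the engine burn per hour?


FC = P * BSFC / rho_fuel
   = 81 * 240 / 840
   = 19440 / 840
   = 23.14 L/h


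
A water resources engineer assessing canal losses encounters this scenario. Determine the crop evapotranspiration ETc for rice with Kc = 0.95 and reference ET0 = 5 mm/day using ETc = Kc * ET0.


ETc = Kc * ET0
    = 0.95 * 5
    = 4.75 mm/day


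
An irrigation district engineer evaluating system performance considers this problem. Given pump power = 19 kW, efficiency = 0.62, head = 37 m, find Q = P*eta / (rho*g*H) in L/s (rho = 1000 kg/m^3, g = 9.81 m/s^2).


Q = (P * 1000 * eta) / (rho * g * H)
  = (19 * 1000 * 0.62) / (1000 * 9.81 * 37)
  = 11780 / 362970
  = 0.03245 m^3/s = 32.45 L/s


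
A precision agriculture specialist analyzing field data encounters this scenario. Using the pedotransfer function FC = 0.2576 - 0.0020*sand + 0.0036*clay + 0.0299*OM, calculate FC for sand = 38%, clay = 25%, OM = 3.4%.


FC = 0.2576 - 0.0020*38 + 0.0036*25 + 0.0299*3.4
   = 0.2576 - 0.0760 + 0.0900 + 0.1017
   = 0.3733


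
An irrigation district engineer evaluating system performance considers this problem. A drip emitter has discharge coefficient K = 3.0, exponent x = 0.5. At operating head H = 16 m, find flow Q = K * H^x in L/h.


Q = K * H^x
  = 3.0 * 16^0.5
  = 3.0 * 4
  = 12 L/h


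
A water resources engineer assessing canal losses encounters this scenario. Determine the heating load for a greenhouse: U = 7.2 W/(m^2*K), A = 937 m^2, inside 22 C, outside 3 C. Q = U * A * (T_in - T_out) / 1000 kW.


dT = 22 - (3) = 19 K
Q = U * A * dT
  = 7.2 * 937 * 19
  = 128181.60 W = 128.18 kW


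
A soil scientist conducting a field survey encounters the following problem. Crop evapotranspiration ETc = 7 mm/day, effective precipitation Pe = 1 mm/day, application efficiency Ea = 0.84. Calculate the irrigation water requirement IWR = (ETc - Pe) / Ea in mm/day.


IWR = (ETc - Pe) / Ea
    = (7 - 1) / 0.84
    = 6 / 0.84
    = 7.14 mm/day


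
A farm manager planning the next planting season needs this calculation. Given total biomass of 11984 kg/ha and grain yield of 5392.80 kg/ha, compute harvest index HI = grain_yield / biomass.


HI = grain_yield / biomass
   = 5392.80 / 11984
   = 0.45


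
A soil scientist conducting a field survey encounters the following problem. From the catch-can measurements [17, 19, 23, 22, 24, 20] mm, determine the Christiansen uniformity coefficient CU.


xbar = 125 / 6 = 20.833
sum|xi - xbar| = 13
CU = 100 * (1 - 13 / (6 * 20.833))
   = 100 * (1 - 0.1040)
   = 89.60%


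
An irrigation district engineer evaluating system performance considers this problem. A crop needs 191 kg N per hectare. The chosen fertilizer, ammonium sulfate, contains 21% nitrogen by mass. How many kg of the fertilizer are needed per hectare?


Rate = N_required / (N_content / 100)
     = 191 / (21 / 100)
     = 191 / 0.21
     = 909.52 kg/ha


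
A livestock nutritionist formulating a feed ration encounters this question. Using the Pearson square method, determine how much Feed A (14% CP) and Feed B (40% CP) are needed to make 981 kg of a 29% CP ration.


parts_A = CP_b - target = 40 - 29 = 11
parts_B = target - CP_a = 29 - 14 = 15
total_parts = 11 + 15 = 26
Feed A = 981 * 11 / 26 = 415.04 kg
Feed B = 981 * 15 / 26 = 565.96 kg

415.04 kg


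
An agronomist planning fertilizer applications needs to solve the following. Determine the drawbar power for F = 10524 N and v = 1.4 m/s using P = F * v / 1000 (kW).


P = F * v / 1000
  = 10524 * 1.4 / 1000
  = 14733.60 / 1000
  = 14.73 kW


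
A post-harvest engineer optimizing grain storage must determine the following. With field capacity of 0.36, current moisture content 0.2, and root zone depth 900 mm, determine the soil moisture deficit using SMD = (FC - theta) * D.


SMD = (FC - theta) * D
    = (0.36 - 0.2) * 900
    = 0.160 * 900
    = 144 mm


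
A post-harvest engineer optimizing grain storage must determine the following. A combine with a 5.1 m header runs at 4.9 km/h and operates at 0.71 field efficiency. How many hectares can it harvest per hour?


C = w * v * eta_f / 10
  = 5.1 * 4.9 * 0.71 / 10
  = 17.74 / 10
  = 1.77 ha/h


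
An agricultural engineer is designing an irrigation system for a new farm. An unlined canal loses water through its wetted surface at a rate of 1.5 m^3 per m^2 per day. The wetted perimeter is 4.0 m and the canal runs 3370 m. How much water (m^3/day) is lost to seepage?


S = C * P * L
  = 1.5 * 4.0 * 3370
  = 20220 m^3/day


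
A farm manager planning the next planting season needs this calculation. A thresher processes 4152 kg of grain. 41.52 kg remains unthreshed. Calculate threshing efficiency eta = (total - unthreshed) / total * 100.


eta = (total - unthreshed) / total * 100
    = (4152 - 41.52) / 4152 * 100
    = 4110.48 / 4152 * 100
    = 99%


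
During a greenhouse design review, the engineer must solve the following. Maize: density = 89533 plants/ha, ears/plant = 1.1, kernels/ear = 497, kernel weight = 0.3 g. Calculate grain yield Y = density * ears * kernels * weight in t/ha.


Y = density * ears * kernels * kw
  = 89533 * 1.1 * 497 * 0.3 g/ha
  = 14684307.33 g/ha
  = 14684.31 kg/ha = 14.68 t/ha


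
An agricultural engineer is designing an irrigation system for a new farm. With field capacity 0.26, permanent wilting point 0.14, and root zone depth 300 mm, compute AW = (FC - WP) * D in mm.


AW = (FC - WP) * D
   = (0.26 - 0.14) * 300
   = 0.12 * 300
   = 36 mm


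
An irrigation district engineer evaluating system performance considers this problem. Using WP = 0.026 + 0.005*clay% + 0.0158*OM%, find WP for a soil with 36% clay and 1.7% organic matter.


WP = 0.026 + 0.005*36 + 0.0158*1.7
   = 0.026 + 0.1800 + 0.0269
   = 0.2329


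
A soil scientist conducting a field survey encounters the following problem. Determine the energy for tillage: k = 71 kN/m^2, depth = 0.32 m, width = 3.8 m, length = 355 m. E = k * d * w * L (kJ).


E = k * d * w * L
  = 71 * 0.32 * 3.8 * 355
  = 30649.28 kJ


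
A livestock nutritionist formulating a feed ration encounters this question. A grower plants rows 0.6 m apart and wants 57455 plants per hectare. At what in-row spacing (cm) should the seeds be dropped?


spacing = 10000 / (row_sp * density)
        = 10000 / (0.6 * 57455)
        = 10000 / 34473
        = 0.29008 m = 29.01 cm


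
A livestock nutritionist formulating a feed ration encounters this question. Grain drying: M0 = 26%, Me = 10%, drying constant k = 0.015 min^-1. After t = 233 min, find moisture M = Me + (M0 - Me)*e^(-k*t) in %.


M = Me + (M0 - Me) * e^(-k*t)
  = 10 + (26 - 10) * e^(-0.015*233)
  = 10 + 16 * e^(-3.495)
  = 10 + 16 * 0.03035
  = 10 + 0.4856
  = 10.49%


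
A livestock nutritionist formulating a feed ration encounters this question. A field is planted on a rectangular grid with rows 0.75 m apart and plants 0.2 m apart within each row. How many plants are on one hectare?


D = 10000 / (row_sp * plant_sp)
  = 10000 / (0.75 * 0.2)
  = 10000 / 0.1500
  = 66666.67 plants/ha


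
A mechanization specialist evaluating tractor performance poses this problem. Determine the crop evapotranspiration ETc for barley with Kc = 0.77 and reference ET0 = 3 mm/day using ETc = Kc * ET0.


ETc = Kc * ET0
    = 0.77 * 3
    = 2.31 mm/day


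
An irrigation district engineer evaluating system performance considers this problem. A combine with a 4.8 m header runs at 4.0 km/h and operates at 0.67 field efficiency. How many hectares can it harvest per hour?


C = w * v * eta_f / 10
  = 4.8 * 4.0 * 0.67 / 10
  = 12.86 / 10
  = 1.29 ha/h


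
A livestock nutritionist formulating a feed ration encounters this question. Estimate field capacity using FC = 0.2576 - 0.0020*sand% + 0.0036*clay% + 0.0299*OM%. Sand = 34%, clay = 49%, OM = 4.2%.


FC = 0.2576 - 0.0020*34 + 0.0036*49 + 0.0299*4.2
   = 0.2576 - 0.0680 + 0.1764 + 0.1256
   = 0.4916


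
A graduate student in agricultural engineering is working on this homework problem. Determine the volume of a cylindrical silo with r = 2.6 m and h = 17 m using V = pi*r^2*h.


V = pi * r^2 * h
  = pi * 2.6^2 * 17
  = pi * 6.76 * 17
  = 361.03 m^3


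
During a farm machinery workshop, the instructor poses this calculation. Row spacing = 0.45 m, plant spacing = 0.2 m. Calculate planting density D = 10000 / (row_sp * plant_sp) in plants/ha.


D = 10000 / (row_sp * plant_sp)
  = 10000 / (0.45 * 0.2)
  = 10000 / 0.0900
  = 111111.11 plants/ha


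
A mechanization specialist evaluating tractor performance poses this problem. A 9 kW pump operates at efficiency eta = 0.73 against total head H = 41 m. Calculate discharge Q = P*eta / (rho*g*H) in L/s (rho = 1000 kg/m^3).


Q = (P * 1000 * eta) / (rho * g * H)
  = (9 * 1000 * 0.73) / (1000 * 9.81 * 41)
  = 6570 / 402210
  = 0.01633 m^3/s = 16.33 L/s


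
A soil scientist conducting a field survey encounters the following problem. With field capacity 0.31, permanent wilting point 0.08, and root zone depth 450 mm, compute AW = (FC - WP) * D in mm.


AW = (FC - WP) * D
   = (0.31 - 0.08) * 450
   = 0.23 * 450
   = 103.50 mm


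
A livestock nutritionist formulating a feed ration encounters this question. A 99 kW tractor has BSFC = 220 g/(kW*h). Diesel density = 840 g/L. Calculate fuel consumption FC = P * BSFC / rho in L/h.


FC = P * BSFC / rho_fuel
   = 99 * 220 / 840
   = 21780 / 840
   = 25.93 L/h


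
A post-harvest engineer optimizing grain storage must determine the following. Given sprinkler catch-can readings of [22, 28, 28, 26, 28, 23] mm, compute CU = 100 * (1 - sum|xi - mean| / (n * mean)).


xbar = 155 / 6 = 25.833
sum|xi - xbar| = 13.333
CU = 100 * (1 - 13.333 / (6 * 25.833))
   = 100 * (1 - 0.0860)
   = 91.40%


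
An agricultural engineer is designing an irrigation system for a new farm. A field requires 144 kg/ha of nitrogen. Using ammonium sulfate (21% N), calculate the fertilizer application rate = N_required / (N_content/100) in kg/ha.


Rate = N_required / (N_content / 100)
     = 144 / (21 / 100)
     = 144 / 0.21
     = 685.71 kg/ha


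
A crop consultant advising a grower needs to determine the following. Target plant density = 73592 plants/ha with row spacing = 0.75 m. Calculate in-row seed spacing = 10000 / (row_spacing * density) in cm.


spacing = 10000 / (row_sp * density)
        = 10000 / (0.75 * 73592)
        = 10000 / 55194
        = 0.18118 m = 18.12 cm


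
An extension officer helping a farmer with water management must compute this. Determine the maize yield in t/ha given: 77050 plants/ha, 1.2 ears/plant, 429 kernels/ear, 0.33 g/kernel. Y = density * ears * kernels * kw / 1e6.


Y = density * ears * kernels * kw
  = 77050 * 1.2 * 429 * 0.33 g/ha
  = 13089562.20 g/ha
  = 13089.56 kg/ha = 13.09 t/ha


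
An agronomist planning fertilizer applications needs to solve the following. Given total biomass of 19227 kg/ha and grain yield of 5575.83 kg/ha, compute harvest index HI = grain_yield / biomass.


HI = grain_yield / biomass
   = 5575.83 / 19227
   = 0.29


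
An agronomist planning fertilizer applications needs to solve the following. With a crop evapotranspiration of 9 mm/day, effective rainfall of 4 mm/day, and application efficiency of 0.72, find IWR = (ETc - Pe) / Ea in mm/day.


IWR = (ETc - Pe) / Ea
    = (9 - 4) / 0.72
    = 5 / 0.72
    = 6.94 mm/day


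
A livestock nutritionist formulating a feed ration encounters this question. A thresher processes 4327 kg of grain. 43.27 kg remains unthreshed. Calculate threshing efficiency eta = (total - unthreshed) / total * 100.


eta = (total - unthreshed) / total * 100
    = (4327 - 43.27) / 4327 * 100
    = 4283.73 / 4327 * 100
    = 99%


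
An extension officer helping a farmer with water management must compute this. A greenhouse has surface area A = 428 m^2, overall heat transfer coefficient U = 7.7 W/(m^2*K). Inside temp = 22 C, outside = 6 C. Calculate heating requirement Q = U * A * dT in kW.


dT = 22 - (6) = 16 K
Q = U * A * dT
  = 7.7 * 428 * 16
  = 52729.60 W = 52.73 kW


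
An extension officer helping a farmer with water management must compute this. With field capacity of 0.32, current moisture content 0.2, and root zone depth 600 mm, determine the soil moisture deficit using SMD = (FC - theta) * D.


SMD = (FC - theta) * D
    = (0.32 - 0.2) * 600
    = 0.120 * 600
    = 72 mm


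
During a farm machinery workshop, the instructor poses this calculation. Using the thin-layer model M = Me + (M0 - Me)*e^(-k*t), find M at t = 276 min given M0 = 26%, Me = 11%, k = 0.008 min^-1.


M = Me + (M0 - Me) * e^(-k*t)
  = 11 + (26 - 11) * e^(-0.008*276)
  = 11 + 15 * e^(-2.208)
  = 11 + 15 * 0.10992
  = 11 + 1.6488
  = 12.65%


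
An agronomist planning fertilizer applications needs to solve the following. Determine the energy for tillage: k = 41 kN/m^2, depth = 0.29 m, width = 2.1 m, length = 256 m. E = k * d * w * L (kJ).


E = k * d * w * L
  = 41 * 0.29 * 2.1 * 256
  = 6392.06 kJ


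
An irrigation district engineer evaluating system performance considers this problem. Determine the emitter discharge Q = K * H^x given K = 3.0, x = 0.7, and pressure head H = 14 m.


Q = K * H^x
  = 3.0 * 14^0.7
  = 3.0 * 6.3429
  = 19.03 L/h


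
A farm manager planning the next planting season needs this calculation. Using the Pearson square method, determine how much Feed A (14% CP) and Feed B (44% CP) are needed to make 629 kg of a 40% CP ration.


parts_A = CP_b - target = 44 - 40 = 4
parts_B = target - CP_a = 40 - 14 = 26
total_parts = 4 + 26 = 30
Feed A = 629 * 4 / 30 = 83.87 kg
Feed B = 629 * 26 / 30 = 545.13 kg

83.87 kg


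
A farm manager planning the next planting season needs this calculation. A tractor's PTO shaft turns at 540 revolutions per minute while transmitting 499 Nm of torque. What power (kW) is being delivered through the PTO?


P = 2*pi*n*T / 60000
  = 2*pi * 540 * 499 / 60000
  = 1693067.11 / 60000
  = 28.22 kW


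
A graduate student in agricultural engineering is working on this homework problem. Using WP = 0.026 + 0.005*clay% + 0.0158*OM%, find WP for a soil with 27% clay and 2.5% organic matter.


WP = 0.026 + 0.005*27 + 0.0158*2.5
   = 0.026 + 0.1350 + 0.0395
   = 0.2005


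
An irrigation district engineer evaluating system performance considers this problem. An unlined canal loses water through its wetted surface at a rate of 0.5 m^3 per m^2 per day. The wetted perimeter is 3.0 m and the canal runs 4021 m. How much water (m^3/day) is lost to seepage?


S = C * P * L
  = 0.5 * 3.0 * 4021
  = 6031.50 m^3/day


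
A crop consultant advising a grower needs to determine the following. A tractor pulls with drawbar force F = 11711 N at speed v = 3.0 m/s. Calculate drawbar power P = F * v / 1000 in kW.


P = F * v / 1000
  = 11711 * 3.0 / 1000
  = 35133 / 1000
  = 35.13 kW


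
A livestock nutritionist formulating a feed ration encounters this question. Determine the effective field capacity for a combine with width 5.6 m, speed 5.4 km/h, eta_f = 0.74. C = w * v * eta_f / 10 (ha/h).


C = w * v * eta_f / 10
  = 5.6 * 5.4 * 0.74 / 10
  = 22.38 / 10
  = 2.24 ha/h


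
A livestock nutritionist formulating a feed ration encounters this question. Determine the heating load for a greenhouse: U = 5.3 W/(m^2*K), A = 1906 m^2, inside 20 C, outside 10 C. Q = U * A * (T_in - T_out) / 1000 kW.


dT = 20 - (10) = 10 K
Q = U * A * dT
  = 5.3 * 1906 * 10
  = 101018 W = 101.02 kW


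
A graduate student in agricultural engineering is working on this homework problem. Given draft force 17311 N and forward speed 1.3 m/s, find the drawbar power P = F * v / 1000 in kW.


P = F * v / 1000
  = 17311 * 1.3 / 1000
  = 22504.30 / 1000
  = 22.50 kW


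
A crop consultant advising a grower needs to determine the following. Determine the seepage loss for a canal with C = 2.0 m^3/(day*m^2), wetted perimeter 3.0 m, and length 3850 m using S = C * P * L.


S = C * P * L
  = 2.0 * 3.0 * 3850
  = 23100 m^3/day


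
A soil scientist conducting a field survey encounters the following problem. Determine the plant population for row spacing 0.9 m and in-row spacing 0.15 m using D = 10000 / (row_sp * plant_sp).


D = 10000 / (row_sp * plant_sp)
  = 10000 / (0.9 * 0.15)
  = 10000 / 0.1350
  = 74074.07 plants/ha


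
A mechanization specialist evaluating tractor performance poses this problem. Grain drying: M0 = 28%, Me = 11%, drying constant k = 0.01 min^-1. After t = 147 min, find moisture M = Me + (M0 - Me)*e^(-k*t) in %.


M = Me + (M0 - Me) * e^(-k*t)
  = 11 + (28 - 11) * e^(-0.01*147)
  = 11 + 17 * e^(-1.470)
  = 11 + 17 * 0.22993
  = 11 + 3.9087
  = 14.91%


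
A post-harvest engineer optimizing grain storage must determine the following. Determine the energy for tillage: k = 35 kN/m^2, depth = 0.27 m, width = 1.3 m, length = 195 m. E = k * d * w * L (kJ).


E = k * d * w * L
  = 35 * 0.27 * 1.3 * 195
  = 2395.58 kJ


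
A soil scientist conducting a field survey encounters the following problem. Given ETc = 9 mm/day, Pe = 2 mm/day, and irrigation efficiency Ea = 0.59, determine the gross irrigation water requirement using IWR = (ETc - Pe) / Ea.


IWR = (ETc - Pe) / Ea
    = (9 - 2) / 0.59
    = 7 / 0.59
    = 11.86 mm/day


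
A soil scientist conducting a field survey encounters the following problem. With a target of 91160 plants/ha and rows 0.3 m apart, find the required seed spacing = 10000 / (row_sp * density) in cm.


spacing = 10000 / (row_sp * density)
        = 10000 / (0.3 * 91160)
        = 10000 / 27348
        = 0.36566 m = 36.57 cm


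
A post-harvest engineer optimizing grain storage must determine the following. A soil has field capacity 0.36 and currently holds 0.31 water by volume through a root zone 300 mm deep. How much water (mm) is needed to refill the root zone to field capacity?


SMD = (FC - theta) * D
    = (0.36 - 0.31) * 300
    = 0.050 * 300
    = 15 mm


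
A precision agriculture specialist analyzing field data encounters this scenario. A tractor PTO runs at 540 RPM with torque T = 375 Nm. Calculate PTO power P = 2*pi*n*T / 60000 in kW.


P = 2*pi*n*T / 60000
  = 2*pi * 540 * 375 / 60000
  = 1272345.02 / 60000
  = 21.21 kW


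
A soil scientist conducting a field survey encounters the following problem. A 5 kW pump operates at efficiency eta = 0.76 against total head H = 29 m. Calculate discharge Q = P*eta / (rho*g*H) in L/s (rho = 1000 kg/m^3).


Q = (P * 1000 * eta) / (rho * g * H)
  = (5 * 1000 * 0.76) / (1000 * 9.81 * 29)
  = 3800 / 284490
  = 0.01336 m^3/s = 13.36 L/s


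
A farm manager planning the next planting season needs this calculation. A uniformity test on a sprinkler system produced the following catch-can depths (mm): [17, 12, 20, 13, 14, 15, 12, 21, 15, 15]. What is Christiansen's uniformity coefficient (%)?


xbar = 154 / 10 = 15.400
sum|xi - xbar| = 23.600
CU = 100 * (1 - 23.600 / (10 * 15.400))
   = 100 * (1 - 0.1532)
   = 84.68%


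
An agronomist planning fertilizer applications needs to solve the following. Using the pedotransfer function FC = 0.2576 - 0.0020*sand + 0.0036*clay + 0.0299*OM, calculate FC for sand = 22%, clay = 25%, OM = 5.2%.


FC = 0.2576 - 0.0020*22 + 0.0036*25 + 0.0299*5.2
   = 0.2576 - 0.0440 + 0.0900 + 0.1555
   = 0.4591


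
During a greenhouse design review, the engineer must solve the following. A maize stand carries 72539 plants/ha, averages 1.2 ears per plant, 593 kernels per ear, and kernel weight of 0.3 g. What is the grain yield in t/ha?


Y = density * ears * kernels * kw
  = 72539 * 1.2 * 593 * 0.3 g/ha
  = 15485625.72 g/ha
  = 15485.63 kg/ha = 15.49 t/ha


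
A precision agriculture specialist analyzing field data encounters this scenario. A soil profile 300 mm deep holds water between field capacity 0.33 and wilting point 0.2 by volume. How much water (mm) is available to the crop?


AW = (FC - WP) * D
   = (0.33 - 0.2) * 300
   = 0.13 * 300
   = 39 mm


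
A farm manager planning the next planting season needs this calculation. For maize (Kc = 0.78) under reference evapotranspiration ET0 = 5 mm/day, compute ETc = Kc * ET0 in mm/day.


ETc = Kc * ET0
    = 0.78 * 5
    = 3.90 mm/day


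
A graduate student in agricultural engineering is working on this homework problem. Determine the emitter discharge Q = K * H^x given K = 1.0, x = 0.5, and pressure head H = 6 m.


Q = K * H^x
  = 1.0 * 6^0.5
  = 1.0 * 2.4495
  = 2.45 L/h


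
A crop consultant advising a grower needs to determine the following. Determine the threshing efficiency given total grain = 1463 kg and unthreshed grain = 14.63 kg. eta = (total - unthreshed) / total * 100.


eta = (total - unthreshed) / total * 100
    = (1463 - 14.63) / 1463 * 100
    = 1448.37 / 1463 * 100
    = 99%


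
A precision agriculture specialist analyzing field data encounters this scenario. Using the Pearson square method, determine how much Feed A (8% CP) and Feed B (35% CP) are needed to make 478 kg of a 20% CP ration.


parts_A = CP_b - target = 35 - 20 = 15
parts_B = target - CP_a = 20 - 8 = 12
total_parts = 15 + 12 = 27
Feed A = 478 * 15 / 27 = 265.56 kg
Feed B = 478 * 12 / 27 = 212.44 kg

265.56 kg


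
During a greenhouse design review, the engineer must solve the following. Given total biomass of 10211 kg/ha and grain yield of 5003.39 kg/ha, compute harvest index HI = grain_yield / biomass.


HI = grain_yield / biomass
   = 5003.39 / 10211
   = 0.49


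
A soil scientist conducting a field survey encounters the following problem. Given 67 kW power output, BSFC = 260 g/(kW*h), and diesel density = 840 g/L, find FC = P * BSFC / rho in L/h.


FC = P * BSFC / rho_fuel
   = 67 * 260 / 840
   = 17420 / 840
   = 20.74 L/h


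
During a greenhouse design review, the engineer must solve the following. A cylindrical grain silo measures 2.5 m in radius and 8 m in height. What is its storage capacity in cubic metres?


V = pi * r^2 * h
  = pi * 2.5^2 * 8
  = pi * 6.25 * 8
  = 157.08 m^3


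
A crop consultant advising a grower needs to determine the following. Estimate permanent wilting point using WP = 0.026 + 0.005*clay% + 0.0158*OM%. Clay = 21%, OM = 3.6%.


WP = 0.026 + 0.005*21 + 0.0158*3.6
   = 0.026 + 0.1050 + 0.0569
   = 0.1879


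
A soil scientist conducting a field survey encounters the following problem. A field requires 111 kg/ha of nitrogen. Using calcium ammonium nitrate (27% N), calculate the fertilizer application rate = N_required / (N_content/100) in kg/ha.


Rate = N_required / (N_content / 100)
     = 111 / (27 / 100)
     = 111 / 0.27
     = 411.11 kg/ha


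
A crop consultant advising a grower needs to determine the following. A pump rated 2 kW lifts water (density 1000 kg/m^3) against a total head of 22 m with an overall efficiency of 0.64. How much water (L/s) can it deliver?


Q = (P * 1000 * eta) / (rho * g * H)
  = (2 * 1000 * 0.64) / (1000 * 9.81 * 22)
  = 1280 / 215820
  = 0.00593 m^3/s = 5.93 L/s


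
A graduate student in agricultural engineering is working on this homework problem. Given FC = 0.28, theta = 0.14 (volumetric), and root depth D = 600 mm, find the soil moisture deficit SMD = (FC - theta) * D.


SMD = (FC - theta) * D
    = (0.28 - 0.14) * 600
    = 0.140 * 600
    = 84 mm


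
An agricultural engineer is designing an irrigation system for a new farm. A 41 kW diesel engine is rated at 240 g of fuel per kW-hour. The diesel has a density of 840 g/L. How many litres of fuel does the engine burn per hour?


FC = P * BSFC / rho_fuel
   = 41 * 240 / 840
   = 9840 / 840
   = 11.71 L/h


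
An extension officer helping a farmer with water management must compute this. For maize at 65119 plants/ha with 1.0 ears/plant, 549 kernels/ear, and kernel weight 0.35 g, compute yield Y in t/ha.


Y = density * ears * kernels * kw
  = 65119 * 1.0 * 549 * 0.35 g/ha
  = 12512615.85 g/ha
  = 12512.62 kg/ha = 12.51 t/ha


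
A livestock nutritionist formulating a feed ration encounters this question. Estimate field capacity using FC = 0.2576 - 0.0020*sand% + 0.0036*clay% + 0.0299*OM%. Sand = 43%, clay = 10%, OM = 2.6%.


FC = 0.2576 - 0.0020*43 + 0.0036*10 + 0.0299*2.6
   = 0.2576 - 0.0860 + 0.0360 + 0.0777
   = 0.2853


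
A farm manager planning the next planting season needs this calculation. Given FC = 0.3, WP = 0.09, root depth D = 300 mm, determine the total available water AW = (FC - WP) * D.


AW = (FC - WP) * D
   = (0.3 - 0.09) * 300
   = 0.21 * 300
   = 63 mm


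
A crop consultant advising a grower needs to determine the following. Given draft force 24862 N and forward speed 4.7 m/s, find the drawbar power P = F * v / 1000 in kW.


P = F * v / 1000
  = 24862 * 4.7 / 1000
  = 116851.40 / 1000
  = 116.85 kW


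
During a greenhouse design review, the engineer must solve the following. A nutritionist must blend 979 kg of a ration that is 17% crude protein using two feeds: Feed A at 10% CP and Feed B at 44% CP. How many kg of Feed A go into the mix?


parts_A = CP_b - target = 44 - 17 = 27
parts_B = target - CP_a = 17 - 10 = 7
total_parts = 27 + 7 = 34
Feed A = 979 * 27 / 34 = 777.44 kg
Feed B = 979 * 7 / 34 = 201.56 kg

777.44 kg


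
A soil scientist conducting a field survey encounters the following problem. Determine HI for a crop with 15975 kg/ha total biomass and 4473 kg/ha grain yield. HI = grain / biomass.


HI = grain_yield / biomass
   = 4473 / 15975
   = 0.28


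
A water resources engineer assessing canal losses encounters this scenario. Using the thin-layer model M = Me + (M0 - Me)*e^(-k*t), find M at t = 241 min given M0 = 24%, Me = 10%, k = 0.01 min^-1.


M = Me + (M0 - Me) * e^(-k*t)
  = 10 + (24 - 10) * e^(-0.01*241)
  = 10 + 14 * e^(-2.410)
  = 10 + 14 * 0.08982
  = 10 + 1.2574
  = 11.26%


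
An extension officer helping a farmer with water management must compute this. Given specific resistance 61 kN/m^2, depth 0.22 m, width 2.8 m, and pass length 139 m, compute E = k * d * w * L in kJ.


E = k * d * w * L
  = 61 * 0.22 * 2.8 * 139
  = 5223.06 kJ


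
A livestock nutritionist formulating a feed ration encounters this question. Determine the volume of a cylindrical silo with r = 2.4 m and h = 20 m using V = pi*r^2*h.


V = pi * r^2 * h
  = pi * 2.4^2 * 20
  = pi * 5.76 * 20
  = 361.91 m^3


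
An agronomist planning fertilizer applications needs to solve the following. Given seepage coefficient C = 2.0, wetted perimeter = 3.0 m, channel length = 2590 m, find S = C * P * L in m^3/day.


S = C * P * L
  = 2.0 * 3.0 * 2590
  = 15540 m^3/day


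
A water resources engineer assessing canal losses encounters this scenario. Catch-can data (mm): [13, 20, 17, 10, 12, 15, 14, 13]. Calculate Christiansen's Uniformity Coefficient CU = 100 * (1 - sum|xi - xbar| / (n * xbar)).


xbar = 114 / 8 = 14.250
sum|xi - xbar| = 18.500
CU = 100 * (1 - 18.500 / (8 * 14.250))
   = 100 * (1 - 0.1623)
   = 83.77%


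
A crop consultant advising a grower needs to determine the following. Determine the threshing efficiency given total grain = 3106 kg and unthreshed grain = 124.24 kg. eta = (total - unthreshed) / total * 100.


eta = (total - unthreshed) / total * 100
    = (3106 - 124.24) / 3106 * 100
    = 2981.76 / 3106 * 100
    = 96%


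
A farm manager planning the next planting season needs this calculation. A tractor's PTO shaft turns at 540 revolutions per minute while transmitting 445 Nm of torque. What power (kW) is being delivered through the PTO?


P = 2*pi*n*T / 60000
  = 2*pi * 540 * 445 / 60000
  = 1509849.43 / 60000
  = 25.16 kW


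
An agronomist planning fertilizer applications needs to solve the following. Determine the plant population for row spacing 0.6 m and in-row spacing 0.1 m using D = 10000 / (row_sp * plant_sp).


D = 10000 / (row_sp * plant_sp)
  = 10000 / (0.6 * 0.1)
  = 10000 / 0.0600
  = 166666.67 plants/ha


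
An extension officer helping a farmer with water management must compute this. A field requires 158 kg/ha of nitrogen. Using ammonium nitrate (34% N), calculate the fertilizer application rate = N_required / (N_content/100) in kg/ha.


Rate = N_required / (N_content / 100)
     = 158 / (34 / 100)
     = 158 / 0.34
     = 464.71 kg/ha


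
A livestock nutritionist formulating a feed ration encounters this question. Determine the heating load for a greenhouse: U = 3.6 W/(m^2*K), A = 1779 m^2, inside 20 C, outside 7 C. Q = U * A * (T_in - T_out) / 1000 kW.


dT = 20 - (7) = 13 K
Q = U * A * dT
  = 3.6 * 1779 * 13
  = 83257.20 W = 83.26 kW


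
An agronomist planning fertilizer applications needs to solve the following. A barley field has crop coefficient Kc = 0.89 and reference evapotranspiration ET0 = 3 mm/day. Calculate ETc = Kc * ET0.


ETc = Kc * ET0
    = 0.89 * 3
    = 2.67 mm/day


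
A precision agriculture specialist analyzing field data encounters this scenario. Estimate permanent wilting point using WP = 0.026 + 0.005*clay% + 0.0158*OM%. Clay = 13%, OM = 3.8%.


WP = 0.026 + 0.005*13 + 0.0158*3.8
   = 0.026 + 0.0650 + 0.0600
   = 0.1510


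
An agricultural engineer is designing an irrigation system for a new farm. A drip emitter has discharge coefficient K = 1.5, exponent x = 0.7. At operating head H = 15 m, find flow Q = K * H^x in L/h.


Q = K * H^x
  = 1.5 * 15^0.7
  = 1.5 * 6.6568
  = 9.99 L/h


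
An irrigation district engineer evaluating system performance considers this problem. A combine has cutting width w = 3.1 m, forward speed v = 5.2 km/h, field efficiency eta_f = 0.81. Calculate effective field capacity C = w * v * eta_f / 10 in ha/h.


C = w * v * eta_f / 10
  = 3.1 * 5.2 * 0.81 / 10
  = 13.06 / 10
  = 1.31 ha/h


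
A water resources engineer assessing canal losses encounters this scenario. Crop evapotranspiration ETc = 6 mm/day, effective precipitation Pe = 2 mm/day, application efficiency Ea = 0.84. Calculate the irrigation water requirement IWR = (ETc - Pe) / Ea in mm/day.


IWR = (ETc - Pe) / Ea
    = (6 - 2) / 0.84
    = 4 / 0.84
    = 4.76 mm/day


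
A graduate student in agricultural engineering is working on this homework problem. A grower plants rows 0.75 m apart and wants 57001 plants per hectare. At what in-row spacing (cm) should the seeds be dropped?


spacing = 10000 / (row_sp * density)
        = 10000 / (0.75 * 57001)
        = 10000 / 42750.75
        = 0.23391 m = 23.39 cm


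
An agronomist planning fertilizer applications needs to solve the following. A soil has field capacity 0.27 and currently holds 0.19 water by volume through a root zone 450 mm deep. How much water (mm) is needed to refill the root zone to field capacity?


SMD = (FC - theta) * D
    = (0.27 - 0.19) * 450
    = 0.080 * 450
    = 36 mm


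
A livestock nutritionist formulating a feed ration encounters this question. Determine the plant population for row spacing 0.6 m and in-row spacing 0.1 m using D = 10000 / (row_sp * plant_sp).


D = 10000 / (row_sp * plant_sp)
  = 10000 / (0.6 * 0.1)
  = 10000 / 0.0600
  = 166666.67 plants/ha


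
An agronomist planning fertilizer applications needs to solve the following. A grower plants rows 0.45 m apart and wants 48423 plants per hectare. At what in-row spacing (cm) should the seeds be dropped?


spacing = 10000 / (row_sp * density)
        = 10000 / (0.45 * 48423)
        = 10000 / 21790.35
        = 0.45892 m = 45.89 cm


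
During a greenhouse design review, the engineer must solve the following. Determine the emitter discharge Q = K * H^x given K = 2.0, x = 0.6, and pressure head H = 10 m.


Q = K * H^x
  = 2.0 * 10^0.6
  = 2.0 * 3.9811
  = 7.96 L/h


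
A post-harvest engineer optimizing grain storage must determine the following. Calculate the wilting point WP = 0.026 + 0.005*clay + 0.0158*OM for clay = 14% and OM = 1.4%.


WP = 0.026 + 0.005*14 + 0.0158*1.4
   = 0.026 + 0.0700 + 0.0221
   = 0.1181


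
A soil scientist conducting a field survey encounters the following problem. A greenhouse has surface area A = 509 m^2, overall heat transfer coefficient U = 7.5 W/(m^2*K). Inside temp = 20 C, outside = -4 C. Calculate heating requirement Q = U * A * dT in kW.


dT = 20 - (-4) = 24 K
Q = U * A * dT
  = 7.5 * 509 * 24
  = 91620 W = 91.62 kW


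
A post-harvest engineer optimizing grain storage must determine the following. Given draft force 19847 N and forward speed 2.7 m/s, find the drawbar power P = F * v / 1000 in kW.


P = F * v / 1000
  = 19847 * 2.7 / 1000
  = 53586.90 / 1000
  = 53.59 kW


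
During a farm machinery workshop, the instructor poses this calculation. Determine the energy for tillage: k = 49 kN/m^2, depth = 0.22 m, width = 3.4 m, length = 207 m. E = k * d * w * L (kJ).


E = k * d * w * L
  = 49 * 0.22 * 3.4 * 207
  = 7586.96 kJ


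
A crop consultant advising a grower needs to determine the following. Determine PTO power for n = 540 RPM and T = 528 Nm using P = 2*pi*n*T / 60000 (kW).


P = 2*pi*n*T / 60000
  = 2*pi * 540 * 528 / 60000
  = 1791461.79 / 60000
  = 29.86 kW


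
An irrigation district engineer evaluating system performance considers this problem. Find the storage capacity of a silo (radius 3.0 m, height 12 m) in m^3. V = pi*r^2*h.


V = pi * r^2 * h
  = pi * 3.0^2 * 12
  = pi * 9 * 12
  = 339.29 m^3


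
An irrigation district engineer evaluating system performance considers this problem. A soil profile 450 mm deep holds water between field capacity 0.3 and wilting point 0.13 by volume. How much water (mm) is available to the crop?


AW = (FC - WP) * D
   = (0.3 - 0.13) * 450
   = 0.17 * 450
   = 76.50 mm


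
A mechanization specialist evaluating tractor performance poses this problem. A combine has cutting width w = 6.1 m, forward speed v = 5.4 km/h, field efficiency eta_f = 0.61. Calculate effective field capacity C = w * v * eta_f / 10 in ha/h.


C = w * v * eta_f / 10
  = 6.1 * 5.4 * 0.61 / 10
  = 20.09 / 10
  = 2.01 ha/h
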